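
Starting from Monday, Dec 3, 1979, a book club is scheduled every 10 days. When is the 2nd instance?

Dec 13, 1979

The 2nd occurrence is 1 interval after the first: 1 × 10 = 10 days after Dec 3, 1979.
10 days later is Dec 13, 1979.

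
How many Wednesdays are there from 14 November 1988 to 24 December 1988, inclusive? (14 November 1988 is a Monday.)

6

14 November 1988 is a Monday; the first Wednesday on or after it is 16 November 1988 (2 days later).
From 16 November 1988 to 24 December 1988: 14 + 24 = 38 days (rest of November, December).
38 ÷ 7 = 5 full weeks with remainder 3, so 5 more Wednesdays after the first → 6.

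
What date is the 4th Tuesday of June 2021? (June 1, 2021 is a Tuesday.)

22 June 2021

June 2021 begins on a Tuesday, so the first Tuesday is June 1.
The 4th Tuesday is 3 weeks later: 1 + 21 = 22.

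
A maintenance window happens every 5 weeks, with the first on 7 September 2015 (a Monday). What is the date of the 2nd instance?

12 October 2015

The 2nd occurrence is 1 interval after the first: 1 × 35 = 35 days after 7 September 2015.
September has 30 days — 23 days to the end of September leaves 12.
12 days into October → 12 October 2015.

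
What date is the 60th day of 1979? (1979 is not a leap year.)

January has 31 days (60 − 31 = 29 remain).
February has 28 days (29 − 28 = 1 remain).
1 into March → March 1.

1979-03-01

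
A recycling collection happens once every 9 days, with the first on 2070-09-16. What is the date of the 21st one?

The 21st occurrence is 20 intervals after the first: 20 × 9 = 180 days after 2070-09-16.
September has 30 days — 14 days to the end of September leaves 166.
October has 31 days (135 left).
November has 30 days (105 left).
December has 31 days (74 left).
January has 31 days (43 left).
February has 28 days (15 left).
15 days into March → 2071-03-15.

2071-03-15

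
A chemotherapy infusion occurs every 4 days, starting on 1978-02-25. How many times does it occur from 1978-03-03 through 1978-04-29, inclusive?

Occurrences land 4·i days after 1978-02-25 for i = 0, 1, 2, …
1978-03-03 is 6 days after the start; 6 ÷ 4 = 1 remainder 2; since the remainder is 2, round up to i = 2. First occurrence in the window: #3 on 1978-03-05 (2×4 = 8 days in).
1978-04-29 is 63 days after the start; 63 ÷ 4 = 15 remainder 3. Last occurrence in the window: #16 on 1978-04-26.
Occurrences #3 through #16: 14 in total.

14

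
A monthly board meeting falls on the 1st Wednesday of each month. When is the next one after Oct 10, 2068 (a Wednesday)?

Nov 7, 2068

Oct 2068 starts on a Monday, so its 1st Wednesday is Oct 3, 2068 (2 days in).
That is not after Oct 10, 2068, so look at Nov 2068.
Nov 2068 starts on a Thursday, so its 1st Wednesday is Nov 7, 2068 (6 days in).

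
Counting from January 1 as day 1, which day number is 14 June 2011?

Days in months before June: 31 + 28 + 31 + 30 + 31 = 151.
Plus 14 days into June → day 165.

165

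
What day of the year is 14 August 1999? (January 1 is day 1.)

Days in months before August: 31 + 28 + 31 + 30 + 31 + 30 + 31 = 212.
Plus 14 days into August → day 226.

226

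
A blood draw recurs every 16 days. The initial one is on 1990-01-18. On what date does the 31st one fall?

1991-05-13

The 31st occurrence is 30 intervals after the first: 30 × 16 = 480 days after 1990-01-18.
January has 31 days — 13 days to the end of January leaves 467.
From end of January to end of 1990 is 334 days (133 left).
January has 31 days (102 left).
February has 28 days (74 left).
March has 31 days (43 left).
April has 30 days (13 left).
13 days into May → 1991-05-13.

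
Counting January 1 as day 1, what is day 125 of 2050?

January has 31 days (125 − 31 = 94 remain).
February has 28 days (94 − 28 = 66 remain).
March has 31 days (66 − 31 = 35 remain).
April has 30 days (35 − 30 = 5 remain).
5 into May → May 5.

5 May 2050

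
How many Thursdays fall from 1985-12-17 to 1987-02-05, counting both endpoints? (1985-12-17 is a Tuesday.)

60

1985-12-17 is a Tuesday; the first Thursday on or after it is 1985-12-19 (2 days later).
From 1985-12-19 to 1987-02-05: 12 + 365 + 36 = 413 days (rest of 1985, 1986, to 1987-02-05 in 1987).
413 ÷ 7 = 59 full weeks with remainder 0, so 59 more Thursdays after the first → 60.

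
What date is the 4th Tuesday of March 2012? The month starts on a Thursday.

March 2012 begins on a Thursday, so the first Tuesday is March 6 (5 days later).
The 4th Tuesday is 3 weeks later: 6 + 21 = 27.

March 27, 2012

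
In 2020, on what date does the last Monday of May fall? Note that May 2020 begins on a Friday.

May 2020 begins on a Friday, so the first Monday is May 4 (3 days later).
May 2020 has 31 days. Adding weeks: 4, 11, 18, 25 — the last one ≤ 31 is the 25th.

May 25, 2020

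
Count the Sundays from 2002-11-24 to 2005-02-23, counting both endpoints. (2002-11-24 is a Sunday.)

2002-11-24 is a Sunday; the first Sunday on or after it is 2002-11-24.
From 2002-11-24 to 2005-02-23: 37 + 365 + 366 + 54 = 822 days (rest of 2002, 2003, 2004, to 2005-02-23 in 2005).
822 ÷ 7 = 117 full weeks with remainder 3, so 117 more Sundays after the first → 118.

118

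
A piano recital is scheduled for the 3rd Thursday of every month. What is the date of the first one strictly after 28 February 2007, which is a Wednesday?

February 2007 starts on a Thursday; its first Thursday is the 1st, so the 3rd Thursday is the 15th — 15 February 2007.
That is not after 28 February 2007, so look at March 2007.
March 2007 starts on a Thursday; its first Thursday is the 1st, so the 3rd Thursday is the 15th — 15 March 2007.

15 March 2007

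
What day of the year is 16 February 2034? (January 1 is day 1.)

Days in months before February: 31 = 31.
Plus 16 days into February → day 47.

47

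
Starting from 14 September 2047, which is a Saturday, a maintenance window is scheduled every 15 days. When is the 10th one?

27 January 2048

The 10th occurrence is 9 intervals after the first: 9 × 15 = 135 days after 14 September 2047.
September has 30 days — 16 days to the end of September leaves 119.
October has 31 days (88 left).
November has 30 days (58 left).
December has 31 days (27 left).
27 days into January → 27 January 2048.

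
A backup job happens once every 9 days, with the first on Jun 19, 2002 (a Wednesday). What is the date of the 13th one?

Oct 5, 2002

The 13th occurrence is 12 intervals after the first: 12 × 9 = 108 days after Jun 19, 2002.
Jun has 30 days — 11 days to the end of Jun leaves 97.
Jul has 31 days (66 left).
Aug has 31 days (35 left).
Sep has 30 days (5 left).
5 days into Oct → Oct 5, 2002.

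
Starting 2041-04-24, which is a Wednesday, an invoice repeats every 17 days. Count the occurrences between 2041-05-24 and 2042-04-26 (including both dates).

Occurrences land 17·i days after 2041-04-24 for i = 0, 1, 2, …
2041-05-24 is 30 days after the start; 30 ÷ 17 = 1 remainder 13; since the remainder is 13, round up to i = 2. First occurrence in the window: #3 on 2041-05-28 (2×17 = 34 days in).
2042-04-26 is 367 days after the start; 367 ÷ 17 = 21 remainder 10. Last occurrence in the window: #22 on 2042-04-16.
Occurrences #3 through #22: 20 in total.

20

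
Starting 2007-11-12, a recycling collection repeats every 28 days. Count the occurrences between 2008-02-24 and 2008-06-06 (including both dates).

4

Occurrences land 28·i days after 2007-11-12 for i = 0, 1, 2, …
2008-02-24 is 104 days after the start; 104 ÷ 28 = 3 remainder 20; since the remainder is 20, round up to i = 4. First occurrence in the window: #5 on 2008-03-03 (4×28 = 112 days in).
2008-06-06 is 207 days after the start; 207 ÷ 28 = 7 remainder 11. Last occurrence in the window: #8 on 2008-05-26.
Occurrences #5 through #8: 4 in total.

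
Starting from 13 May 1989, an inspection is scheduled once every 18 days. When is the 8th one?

The 8th occurrence is 7 intervals after the first: 7 × 18 = 126 days after 13 May 1989.
May has 31 days — 18 days to the end of May leaves 108.
June has 30 days (78 left).
July has 31 days (47 left).
August has 31 days (16 left).
16 days into September → 16 September 1989.

16 September 1989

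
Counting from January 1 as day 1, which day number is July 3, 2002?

Days in months before July: 31 + 28 + 31 + 30 + 31 + 30 = 181.
Plus 3 days into July → day 184.

184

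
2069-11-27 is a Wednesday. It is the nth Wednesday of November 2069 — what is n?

Day 27 falls in week ⌈27/7⌉ of the month.
Days 1–7 hold the 1st Wednesday, 8–14 the 2nd, 15–21 the 3rd, 22–28 the 4th, 29–31 the 5th.
27 is in the range for the 4th.

4th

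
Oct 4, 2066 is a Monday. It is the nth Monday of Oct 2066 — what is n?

Day 4 falls in week ⌈4/7⌉ of the month.
Days 1–7 hold the 1st Monday, 8–14 the 2nd, 15–21 the 3rd, 22–28 the 4th, 29–31 the 5th.
4 is in the range for the 1st.

1st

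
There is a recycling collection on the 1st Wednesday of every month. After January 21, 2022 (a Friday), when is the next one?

February 2, 2022

January 2022 starts on a Saturday, so its 1st Wednesday is January 5, 2022 (4 days in).
That is not after January 21, 2022, so look at February 2022.
February 2022 starts on a Tuesday, so its 1st Wednesday is February 2, 2022 (1 day in).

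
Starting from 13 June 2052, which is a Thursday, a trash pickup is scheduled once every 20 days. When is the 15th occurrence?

20 March 2053

The 15th occurrence is 14 intervals after the first: 14 × 20 = 280 days after 13 June 2052.
June has 30 days — 17 days to the end of June leaves 263.
July has 31 days (232 left).
August has 31 days (201 left).
September has 30 days (171 left).
October has 31 days (140 left).
November has 30 days (110 left).
December has 31 days (79 left).
January has 31 days (48 left).
February has 28 days (20 left).
20 days into March → 20 March 2053.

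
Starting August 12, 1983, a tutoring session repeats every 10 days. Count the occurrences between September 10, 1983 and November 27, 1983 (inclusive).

8

Occurrences land 10·i days after August 12, 1983 for i = 0, 1, 2, …
September 10, 1983 is 29 days after the start; 29 ÷ 10 = 2 remainder 9; since the remainder is 9, round up to i = 3. First occurrence in the window: #4 on September 11, 1983 (3×10 = 30 days in).
November 27, 1983 is 107 days after the start; 107 ÷ 10 = 10 remainder 7. Last occurrence in the window: #11 on November 20, 1983.
Occurrences #4 through #11: 8 in total.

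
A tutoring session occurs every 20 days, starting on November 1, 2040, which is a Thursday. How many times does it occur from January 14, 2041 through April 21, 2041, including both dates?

Occurrences land 20·i days after November 1, 2040 for i = 0, 1, 2, …
January 14, 2041 is 74 days after the start; 74 ÷ 20 = 3 remainder 14; since the remainder is 14, round up to i = 4. First occurrence in the window: #5 on January 20, 2041 (4×20 = 80 days in).
April 21, 2041 is 171 days after the start; 171 ÷ 20 = 8 remainder 11. Last occurrence in the window: #9 on April 10, 2041.
Occurrences #5 through #9: 5 in total.

5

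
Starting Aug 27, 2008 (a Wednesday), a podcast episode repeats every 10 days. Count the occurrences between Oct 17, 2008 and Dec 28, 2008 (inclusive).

Occurrences land 10·i days after Aug 27, 2008 for i = 0, 1, 2, …
Oct 17, 2008 is 51 days after the start; 51 ÷ 10 = 5 remainder 1; since the remainder is 1, round up to i = 6. First occurrence in the window: #7 on Oct 26, 2008 (6×10 = 60 days in).
Dec 28, 2008 is 123 days after the start; 123 ÷ 10 = 12 remainder 3. Last occurrence in the window: #13 on Dec 25, 2008.
Occurrences #7 through #13: 7 in total.

7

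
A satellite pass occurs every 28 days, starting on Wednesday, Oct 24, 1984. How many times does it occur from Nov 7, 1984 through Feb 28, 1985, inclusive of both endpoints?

4

Occurrences land 28·i days after Oct 24, 1984 for i = 0, 1, 2, …
Nov 7, 1984 is 14 days after the start; 14 ÷ 28 = 0 remainder 14; since the remainder is 14, round up to i = 1. First occurrence in the window: #2 on Nov 21, 1984 (1×28 = 28 days in).
Feb 28, 1985 is 127 days after the start; 127 ÷ 28 = 4 remainder 15. Last occurrence in the window: #5 on Feb 13, 1985.
Occurrences #2 through #5: 4 in total.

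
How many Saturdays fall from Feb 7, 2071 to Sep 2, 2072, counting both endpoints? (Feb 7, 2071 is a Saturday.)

82

Feb 7, 2071 is a Saturday; the first Saturday on or after it is Feb 7, 2071.
From Feb 7, 2071 to Sep 2, 2072: 327 + 246 = 573 days (rest of 2071, to Sep 2, 2072 in 2072).
573 ÷ 7 = 81 full weeks with remainder 6, so 81 more Saturdays after the first → 82.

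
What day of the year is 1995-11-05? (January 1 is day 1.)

Days in months before November: 31 + 28 + 31 + 30 + 31 + 30 + 31 + 31 + 30 + 31 = 304.
Plus 5 days into November → day 309.

309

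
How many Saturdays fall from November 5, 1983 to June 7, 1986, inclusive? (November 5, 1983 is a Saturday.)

136

November 5, 1983 is a Saturday; the first Saturday on or after it is November 5, 1983.
From November 5, 1983 to June 7, 1986: 56 + 366 + 365 + 158 = 945 days (rest of 1983, 1984, 1985, to June 7, 1986 in 1986).
945 ÷ 7 = 135 full weeks with remainder 0, so 135 more Saturdays after the first → 136.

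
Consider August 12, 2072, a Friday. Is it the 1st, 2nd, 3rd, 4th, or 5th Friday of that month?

2nd

Day 12 falls in week ⌈12/7⌉ of the month.
Days 1–7 hold the 1st Friday, 8–14 the 2nd, 15–21 the 3rd, 22–28 the 4th, 29–31 the 5th.
12 is in the range for the 2nd.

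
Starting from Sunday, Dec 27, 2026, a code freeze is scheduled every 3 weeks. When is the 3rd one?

Feb 7, 2027

The 3rd occurrence is 2 intervals after the first: 2 × 21 = 42 days after Dec 27, 2026.
Dec has 31 days — 4 days to the end of Dec leaves 38.
Jan has 31 days (7 left).
7 days into Feb → Feb 7, 2027.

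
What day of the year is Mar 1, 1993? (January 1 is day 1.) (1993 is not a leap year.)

Days in months before Mar: 31 + 28 = 59.
Plus 1 day into Mar → day 60.

60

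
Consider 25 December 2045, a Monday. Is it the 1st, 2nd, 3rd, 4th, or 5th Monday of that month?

4th

Day 25 falls in week ⌈25/7⌉ of the month.
Days 1–7 hold the 1st Monday, 8–14 the 2nd, 15–21 the 3rd, 22–28 the 4th, 29–31 the 5th.
25 is in the range for the 4th.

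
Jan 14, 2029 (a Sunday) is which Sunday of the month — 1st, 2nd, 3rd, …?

2nd

Day 14 falls in week ⌈14/7⌉ of the month.
Days 1–7 hold the 1st Sunday, 8–14 the 2nd, 15–21 the 3rd, 22–28 the 4th, 29–31 the 5th.
14 is in the range for the 2nd.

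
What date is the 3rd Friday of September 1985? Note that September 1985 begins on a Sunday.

20 September 1985

September 1985 begins on a Sunday, so the first Friday is September 6 (5 days later).
The 3rd Friday is 2 weeks later: 6 + 14 = 20.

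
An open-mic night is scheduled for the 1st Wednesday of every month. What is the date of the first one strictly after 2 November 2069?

6 November 2069

November 2069 starts on a Friday, so its 1st Wednesday is 6 November 2069 (5 days in).
6 November 2069 is after 2 November 2069, so that is the next one.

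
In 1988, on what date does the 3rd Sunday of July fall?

The first Sunday of July 1988 is July 3.
The 3rd Sunday is 2 weeks later: 3 + 14 = 17.

July 17, 1988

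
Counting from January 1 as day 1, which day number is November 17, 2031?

321

Days in months before November: 31 + 28 + 31 + 30 + 31 + 30 + 31 + 31 + 30 + 31 = 304.
Plus 17 days into November → day 321.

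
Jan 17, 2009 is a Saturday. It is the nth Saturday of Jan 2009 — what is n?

Day 17 falls in week ⌈17/7⌉ of the month.
Days 1–7 hold the 1st Saturday, 8–14 the 2nd, 15–21 the 3rd, 22–28 the 4th, 29–31 the 5th.
17 is in the range for the 3rd.

3rd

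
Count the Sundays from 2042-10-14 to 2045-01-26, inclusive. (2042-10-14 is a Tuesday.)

2042-10-14 is a Tuesday; the first Sunday on or after it is 2042-10-19 (5 days later).
From 2042-10-19 to 2045-01-26: 73 + 365 + 366 + 26 = 830 days (rest of 2042, 2043, 2044, to 2045-01-26 in 2045).
830 ÷ 7 = 118 full weeks with remainder 4, so 118 more Sundays after the first → 119.

119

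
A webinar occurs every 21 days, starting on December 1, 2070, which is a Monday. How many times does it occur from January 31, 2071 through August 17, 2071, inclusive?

10

Occurrences land 21·i days after December 1, 2070 for i = 0, 1, 2, …
January 31, 2071 is 61 days after the start; 61 ÷ 21 = 2 remainder 19; since the remainder is 19, round up to i = 3. First occurrence in the window: #4 on February 2, 2071 (3×21 = 63 days in).
August 17, 2071 is 259 days after the start; 259 ÷ 21 = 12 remainder 7. Last occurrence in the window: #13 on August 10, 2071.
Occurrences #4 through #13: 10 in total.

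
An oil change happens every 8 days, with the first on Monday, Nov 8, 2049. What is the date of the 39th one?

Sep 8, 2050

The 39th occurrence is 38 intervals after the first: 38 × 8 = 304 days after Nov 8, 2049.
Nov has 30 days — 22 days to the end of Nov leaves 282.
Dec has 31 days (251 left).
Jan has 31 days (220 left).
Feb has 28 days (192 left).
Mar has 31 days (161 left).
Apr has 30 days (131 left).
May has 31 days (100 left).
Jun has 30 days (70 left).
Jul has 31 days (39 left).
Aug has 31 days (8 left).
8 days into Sep → Sep 8, 2050.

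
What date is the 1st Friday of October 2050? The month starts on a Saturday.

October 2050 begins on a Saturday, so the first Friday is October 7 (6 days later).

2050-10-07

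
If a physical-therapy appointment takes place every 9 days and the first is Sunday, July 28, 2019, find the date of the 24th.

February 20, 2020

The 24th occurrence is 23 intervals after the first: 23 × 9 = 207 days after July 28, 2019.
July has 31 days — 3 days to the end of July leaves 204.
August has 31 days (173 left).
September has 30 days (143 left).
October has 31 days (112 left).
November has 30 days (82 left).
December has 31 days (51 left).
January has 31 days (20 left).
20 days into February → February 20, 2020.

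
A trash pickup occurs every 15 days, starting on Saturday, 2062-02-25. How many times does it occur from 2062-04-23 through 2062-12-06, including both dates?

15

Occurrences land 15·i days after 2062-02-25 for i = 0, 1, 2, …
2062-04-23 is 57 days after the start; 57 ÷ 15 = 3 remainder 12; since the remainder is 12, round up to i = 4. First occurrence in the window: #5 on 2062-04-26 (4×15 = 60 days in).
2062-12-06 is 284 days after the start; 284 ÷ 15 = 18 remainder 14. Last occurrence in the window: #19 on 2062-11-22.
Occurrences #5 through #19: 15 in total.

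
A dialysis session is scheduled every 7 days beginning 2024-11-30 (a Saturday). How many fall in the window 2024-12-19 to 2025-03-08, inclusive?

12

Occurrences land 7·i days after 2024-11-30 for i = 0, 1, 2, …
2024-12-19 is 19 days after the start; 19 ÷ 7 = 2 remainder 5; since the remainder is 5, round up to i = 3. First occurrence in the window: #4 on 2024-12-21 (3×7 = 21 days in).
2025-03-08 is 98 days after the start; 98 ÷ 7 = 14 remainder 0. Last occurrence in the window: #15 on 2025-03-08.
Occurrences #4 through #15: 12 in total.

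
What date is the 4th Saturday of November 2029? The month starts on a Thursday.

November 2029 begins on a Thursday, so the first Saturday is November 3 (2 days later).
The 4th Saturday is 3 weeks later: 3 + 21 = 24.

2029-11-24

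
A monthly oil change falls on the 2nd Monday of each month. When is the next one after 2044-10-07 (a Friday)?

2044-10-10

October 2044 starts on a Saturday; its first Monday is the 3rd, so the 2nd Monday is the 10th — 2044-10-10.
2044-10-10 is after 2044-10-07, so that is the next one.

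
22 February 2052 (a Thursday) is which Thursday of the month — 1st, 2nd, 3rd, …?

4th

Day 22 falls in week ⌈22/7⌉ of the month.
Days 1–7 hold the 1st Thursday, 8–14 the 2nd, 15–21 the 3rd, 22–28 the 4th, 29–31 the 5th.
22 is in the range for the 4th.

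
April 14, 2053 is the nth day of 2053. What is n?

104

Days in months before April: 31 + 28 + 31 = 90.
Plus 14 days into April → day 104.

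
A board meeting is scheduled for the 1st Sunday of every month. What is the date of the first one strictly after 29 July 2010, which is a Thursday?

July 2010 starts on a Thursday, so its 1st Sunday is 4 July 2010 (3 days in).
That is not after 29 July 2010, so look at August 2010.
August 2010 starts on a Sunday, so its 1st Sunday is 1 August 2010.

1 August 2010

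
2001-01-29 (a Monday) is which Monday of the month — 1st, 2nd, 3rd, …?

Day 29 falls in week ⌈29/7⌉ of the month.
Days 1–7 hold the 1st Monday, 8–14 the 2nd, 15–21 the 3rd, 22–28 the 4th, 29–31 the 5th.
29 is in the range for the 5th.

5th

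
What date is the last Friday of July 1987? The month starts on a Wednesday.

July 1987 begins on a Wednesday, so the first Friday is July 3 (2 days later).
July 1987 has 31 days. Adding weeks: 3, 10, 17, 24, 31 — the last one ≤ 31 is the 31st.

1987-07-31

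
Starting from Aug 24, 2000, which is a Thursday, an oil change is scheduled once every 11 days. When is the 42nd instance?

The 42nd occurrence is 41 intervals after the first: 41 × 11 = 451 days after Aug 24, 2000.
Aug has 31 days — 7 days to the end of Aug leaves 444.
From end of Aug to end of 2000 is 122 days (322 left).
Jan has 31 days (291 left).
Feb has 28 days (263 left).
Mar has 31 days (232 left).
Apr has 30 days (202 left).
May has 31 days (171 left).
Jun has 30 days (141 left).
Jul has 31 days (110 left).
Aug has 31 days (79 left).
Sep has 30 days (49 left).
Oct has 31 days (18 left).
18 days into Nov → Nov 18, 2001.

Nov 18, 2001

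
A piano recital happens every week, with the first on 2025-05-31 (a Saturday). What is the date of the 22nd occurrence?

The 22nd occurrence is 21 intervals after the first: 21 × 7 = 147 days after 2025-05-31.
May has 31 days — 0 days to the end of May leaves 147.
June has 30 days (117 left).
July has 31 days (86 left).
August has 31 days (55 left).
September has 30 days (25 left).
25 days into October → 2025-10-25.

2025-10-25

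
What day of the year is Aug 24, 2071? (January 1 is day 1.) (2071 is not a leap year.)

236

Days in months before Aug: 31 + 28 + 31 + 30 + 31 + 30 + 31 = 212.
Plus 24 days into Aug → day 236.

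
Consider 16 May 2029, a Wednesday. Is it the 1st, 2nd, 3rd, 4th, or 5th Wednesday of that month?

Day 16 falls in week ⌈16/7⌉ of the month.
Days 1–7 hold the 1st Wednesday, 8–14 the 2nd, 15–21 the 3rd, 22–28 the 4th, 29–31 the 5th.
16 is in the range for the 3rd.

3rd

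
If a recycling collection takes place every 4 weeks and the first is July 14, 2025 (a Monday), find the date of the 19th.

The 19th occurrence is 18 intervals after the first: 18 × 28 = 504 days after July 14, 2025.
July has 31 days — 17 days to the end of July leaves 487.
From end of July to end of 2025 is 153 days (334 left).
January has 31 days (303 left).
February has 28 days (275 left).
March has 31 days (244 left).
April has 30 days (214 left).
May has 31 days (183 left).
June has 30 days (153 left).
July has 31 days (122 left).
August has 31 days (91 left).
September has 30 days (61 left).
October has 31 days (30 left).
30 days into November → November 30, 2026.

November 30, 2026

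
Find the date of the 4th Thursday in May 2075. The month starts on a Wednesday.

May 2075 begins on a Wednesday, so the first Thursday is May 2 (1 day later).
The 4th Thursday is 3 weeks later: 2 + 21 = 23.

May 23, 2075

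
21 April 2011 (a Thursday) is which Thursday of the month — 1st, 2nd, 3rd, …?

Day 21 falls in week ⌈21/7⌉ of the month.
Days 1–7 hold the 1st Thursday, 8–14 the 2nd, 15–21 the 3rd, 22–28 the 4th, 29–31 the 5th.
21 is in the range for the 3rd.

3rd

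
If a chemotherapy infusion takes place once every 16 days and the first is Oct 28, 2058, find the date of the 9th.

The 9th occurrence is 8 intervals after the first: 8 × 16 = 128 days after Oct 28, 2058.
Oct has 31 days — 3 days to the end of Oct leaves 125.
Nov has 30 days (95 left).
Dec has 31 days (64 left).
Jan has 31 days (33 left).
Feb has 28 days (5 left).
5 days into Mar → Mar 5, 2059.

Mar 5, 2059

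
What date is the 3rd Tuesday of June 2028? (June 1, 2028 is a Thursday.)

20 June 2028

June 2028 begins on a Thursday, so the first Tuesday is June 6 (5 days later).
The 3rd Tuesday is 2 weeks later: 6 + 14 = 20.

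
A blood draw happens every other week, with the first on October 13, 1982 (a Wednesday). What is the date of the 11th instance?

The 11th occurrence is 10 intervals after the first: 10 × 14 = 140 days after October 13, 1982.
October has 31 days — 18 days to the end of October leaves 122.
November has 30 days (92 left).
December has 31 days (61 left).
January has 31 days (30 left).
February has 28 days (2 left).
2 days into March → March 2, 1983.

March 2, 1983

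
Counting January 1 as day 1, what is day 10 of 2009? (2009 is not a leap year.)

Jan 10, 2009

10 into Jan → Jan 10.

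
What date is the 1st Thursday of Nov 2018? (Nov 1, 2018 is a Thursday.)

Nov 1, 2018

Nov 2018 begins on a Thursday, so the first Thursday is Nov 1.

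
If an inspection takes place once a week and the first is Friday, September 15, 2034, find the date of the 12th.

December 1, 2034

The 12th occurrence is 11 intervals after the first: 11 × 7 = 77 days after September 15, 2034.
September has 30 days — 15 days to the end of September leaves 62.
October has 31 days (31 left).
November has 30 days (1 left).
1 day into December → December 1, 2034.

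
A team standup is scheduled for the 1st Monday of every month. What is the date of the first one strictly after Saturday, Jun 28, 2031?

Jul 7, 2031

Jun 2031 starts on a Sunday, so its 1st Monday is Jun 2, 2031 (1 day in).
That is not after Jun 28, 2031, so look at Jul 2031.
Jul 2031 starts on a Tuesday, so its 1st Monday is Jul 7, 2031 (6 days in).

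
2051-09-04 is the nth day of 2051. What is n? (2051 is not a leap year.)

247

Days in months before September: 31 + 28 + 31 + 30 + 31 + 30 + 31 + 31 = 243.
Plus 4 days into September → day 247.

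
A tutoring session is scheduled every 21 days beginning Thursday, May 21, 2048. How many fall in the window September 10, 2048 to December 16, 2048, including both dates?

Occurrences land 21·i days after May 21, 2048 for i = 0, 1, 2, …
September 10, 2048 is 112 days after the start; 112 ÷ 21 = 5 remainder 7; since the remainder is 7, round up to i = 6. First occurrence in the window: #7 on September 24, 2048 (6×21 = 126 days in).
December 16, 2048 is 209 days after the start; 209 ÷ 21 = 9 remainder 20. Last occurrence in the window: #10 on November 26, 2048.
Occurrences #7 through #10: 4 in total.

4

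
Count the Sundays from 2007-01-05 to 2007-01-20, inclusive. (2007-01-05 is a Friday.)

2007-01-05 is a Friday; the first Sunday on or after it is 2007-01-07 (2 days later).
From 2007-01-07 to 2007-01-20 is 20 − 7 = 13 days.
13 ÷ 7 = 1 full weeks with remainder 6, so 1 more Sundays after the first → 2.

2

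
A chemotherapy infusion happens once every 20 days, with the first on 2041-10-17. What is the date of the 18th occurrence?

2042-09-22

The 18th occurrence is 17 intervals after the first: 17 × 20 = 340 days after 2041-10-17.
October has 31 days — 14 days to the end of October leaves 326.
November has 30 days (296 left).
December has 31 days (265 left).
January has 31 days (234 left).
February has 28 days (206 left).
March has 31 days (175 left).
April has 30 days (145 left).
May has 31 days (114 left).
June has 30 days (84 left).
July has 31 days (53 left).
August has 31 days (22 left).
22 days into September → 2042-09-22.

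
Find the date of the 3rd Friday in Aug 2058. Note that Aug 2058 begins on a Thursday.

Aug 2058 begins on a Thursday, so the first Friday is Aug 2 (1 day later).
The 3rd Friday is 2 weeks later: 2 + 14 = 16.

Aug 16, 2058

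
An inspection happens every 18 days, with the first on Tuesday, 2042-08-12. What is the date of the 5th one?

The 5th occurrence is 4 intervals after the first: 4 × 18 = 72 days after 2042-08-12.
August has 31 days — 19 days to the end of August leaves 53.
September has 30 days (23 left).
23 days into October → 2042-10-23.

2042-10-23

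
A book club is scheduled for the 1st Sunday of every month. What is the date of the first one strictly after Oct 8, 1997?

Oct 1997 starts on a Wednesday, so its 1st Sunday is Oct 5, 1997 (4 days in).
That is not after Oct 8, 1997, so look at Nov 1997.
Nov 1997 starts on a Saturday, so its 1st Sunday is Nov 2, 1997 (1 day in).

Nov 2, 1997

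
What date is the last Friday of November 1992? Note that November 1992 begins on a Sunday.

November 27, 1992

November 1992 begins on a Sunday, so the first Friday is November 6 (5 days later).
November 1992 has 30 days. Adding weeks: 6, 13, 20, 27 — the last one ≤ 30 is the 27th.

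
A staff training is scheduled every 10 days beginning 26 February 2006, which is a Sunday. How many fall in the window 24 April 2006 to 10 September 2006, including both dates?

14

Occurrences land 10·i days after 26 February 2006 for i = 0, 1, 2, …
24 April 2006 is 57 days after the start; 57 ÷ 10 = 5 remainder 7; since the remainder is 7, round up to i = 6. First occurrence in the window: #7 on 27 April 2006 (6×10 = 60 days in).
10 September 2006 is 196 days after the start; 196 ÷ 10 = 19 remainder 6. Last occurrence in the window: #20 on 4 September 2006.
Occurrences #7 through #20: 14 in total.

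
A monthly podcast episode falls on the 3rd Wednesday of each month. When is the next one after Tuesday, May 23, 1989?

May 1989 starts on a Monday; its first Wednesday is the 3rd, so the 3rd Wednesday is the 17th — May 17, 1989.
That is not after May 23, 1989, so look at Jun 1989.
Jun 1989 starts on a Thursday; its first Wednesday is the 7th, so the 3rd Wednesday is the 21st — Jun 21, 1989.

Jun 21, 1989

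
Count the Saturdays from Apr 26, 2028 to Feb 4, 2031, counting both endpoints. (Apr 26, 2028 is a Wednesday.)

145

Apr 26, 2028 is a Wednesday; the first Saturday on or after it is Apr 29, 2028 (3 days later).
From Apr 29, 2028 to Feb 4, 2031: 246 + 365 + 365 + 35 = 1011 days (rest of 2028, 2029, 2030, to Feb 4, 2031 in 2031).
1011 ÷ 7 = 144 full weeks with remainder 3, so 144 more Saturdays after the first → 145.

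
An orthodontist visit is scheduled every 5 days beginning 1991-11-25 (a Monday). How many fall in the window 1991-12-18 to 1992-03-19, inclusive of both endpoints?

Occurrences land 5·i days after 1991-11-25 for i = 0, 1, 2, …
1991-12-18 is 23 days after the start; 23 ÷ 5 = 4 remainder 3; since the remainder is 3, round up to i = 5. First occurrence in the window: #6 on 1991-12-20 (5×5 = 25 days in).
1992-03-19 is 115 days after the start; 115 ÷ 5 = 23 remainder 0. Last occurrence in the window: #24 on 1992-03-19.
Occurrences #6 through #24: 19 in total.

19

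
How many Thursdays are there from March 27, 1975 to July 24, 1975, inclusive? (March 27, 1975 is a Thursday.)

18

March 27, 1975 is a Thursday; the first Thursday on or after it is March 27, 1975.
From March 27, 1975 to July 24, 1975: 4 + 30 + 31 + 30 + 24 = 119 days (rest of March, April, May, June, July).
119 ÷ 7 = 17 full weeks with remainder 0, so 17 more Thursdays after the first → 18.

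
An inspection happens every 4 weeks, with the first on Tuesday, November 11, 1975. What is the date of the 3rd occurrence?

The 3rd occurrence is 2 intervals after the first: 2 × 28 = 56 days after November 11, 1975.
November has 30 days — 19 days to the end of November leaves 37.
December has 31 days (6 left).
6 days into January → January 6, 1976.

January 6, 1976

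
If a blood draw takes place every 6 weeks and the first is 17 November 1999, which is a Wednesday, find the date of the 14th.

The 14th occurrence is 13 intervals after the first: 13 × 42 = 546 days after 17 November 1999.
November has 30 days — 13 days to the end of November leaves 533.
From end of November to end of 1999 is 31 days (502 left).
2000 has 366 days (136 left).
January has 31 days (105 left).
February has 28 days (77 left).
March has 31 days (46 left).
April has 30 days (16 left).
16 days into May → 16 May 2001.

16 May 2001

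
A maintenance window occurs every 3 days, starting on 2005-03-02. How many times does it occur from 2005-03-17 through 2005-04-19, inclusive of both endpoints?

Occurrences land 3·i days after 2005-03-02 for i = 0, 1, 2, …
2005-03-17 is 15 days after the start; 15 ÷ 3 = 5 remainder 0. First occurrence in the window: #6 on 2005-03-17 (5×3 = 15 days in).
2005-04-19 is 48 days after the start; 48 ÷ 3 = 16 remainder 0. Last occurrence in the window: #17 on 2005-04-19.
Occurrences #6 through #17: 12 in total.

12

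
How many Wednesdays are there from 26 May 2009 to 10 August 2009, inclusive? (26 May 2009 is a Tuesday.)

26 May 2009 is a Tuesday; the first Wednesday on or after it is 27 May 2009 (1 day later).
From 27 May 2009 to 10 August 2009: 4 + 30 + 31 + 10 = 75 days (rest of May, June, July, August).
75 ÷ 7 = 10 full weeks with remainder 5, so 10 more Wednesdays after the first → 11.

11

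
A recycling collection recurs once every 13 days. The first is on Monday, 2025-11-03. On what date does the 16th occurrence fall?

2026-05-17

The 16th occurrence is 15 intervals after the first: 15 × 13 = 195 days after 2025-11-03.
November has 30 days — 27 days to the end of November leaves 168.
December has 31 days (137 left).
January has 31 days (106 left).
February has 28 days (78 left).
March has 31 days (47 left).
April has 30 days (17 left).
17 days into May → 2026-05-17.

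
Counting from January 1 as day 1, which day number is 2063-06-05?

Days in months before June: 31 + 28 + 31 + 30 + 31 = 151.
Plus 5 days into June → day 156.

156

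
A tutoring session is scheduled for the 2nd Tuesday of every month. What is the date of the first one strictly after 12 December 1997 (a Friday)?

13 January 1998

December 1997 starts on a Monday; its first Tuesday is the 2nd, so the 2nd Tuesday is the 9th — 9 December 1997.
That is not after 12 December 1997, so look at January 1998.
January 1998 starts on a Thursday; its first Tuesday is the 6th, so the 2nd Tuesday is the 13th — 13 January 1998.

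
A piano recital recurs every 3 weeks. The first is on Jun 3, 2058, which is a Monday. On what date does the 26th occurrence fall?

The 26th occurrence is 25 intervals after the first: 25 × 21 = 525 days after Jun 3, 2058.
Jun has 30 days — 27 days to the end of Jun leaves 498.
From end of Jun to end of 2058 is 184 days (314 left).
Jan has 31 days (283 left).
Feb has 28 days (255 left).
Mar has 31 days (224 left).
Apr has 30 days (194 left).
May has 31 days (163 left).
Jun has 30 days (133 left).
Jul has 31 days (102 left).
Aug has 31 days (71 left).
Sep has 30 days (41 left).
Oct has 31 days (10 left).
10 days into Nov → Nov 10, 2059.

Nov 10, 2059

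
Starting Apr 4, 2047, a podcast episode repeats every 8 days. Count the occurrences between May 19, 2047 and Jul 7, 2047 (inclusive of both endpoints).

Occurrences land 8·i days after Apr 4, 2047 for i = 0, 1, 2, …
May 19, 2047 is 45 days after the start; 45 ÷ 8 = 5 remainder 5; since the remainder is 5, round up to i = 6. First occurrence in the window: #7 on May 22, 2047 (6×8 = 48 days in).
Jul 7, 2047 is 94 days after the start; 94 ÷ 8 = 11 remainder 6. Last occurrence in the window: #12 on Jul 1, 2047.
Occurrences #7 through #12: 6 in total.

6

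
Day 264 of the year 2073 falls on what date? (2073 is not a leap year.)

2073-09-21

January has 31 days (264 − 31 = 233 remain).
February has 28 days (233 − 28 = 205 remain).
March has 31 days (205 − 31 = 174 remain).
April has 30 days (174 − 30 = 144 remain).
May has 31 days (144 − 31 = 113 remain).
June has 30 days (113 − 30 = 83 remain).
July has 31 days (83 − 31 = 52 remain).
August has 31 days (52 − 31 = 21 remain).
21 into September → September 21.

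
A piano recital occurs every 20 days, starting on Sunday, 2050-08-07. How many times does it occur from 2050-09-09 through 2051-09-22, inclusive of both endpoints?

Occurrences land 20·i days after 2050-08-07 for i = 0, 1, 2, …
2050-09-09 is 33 days after the start; 33 ÷ 20 = 1 remainder 13; since the remainder is 13, round up to i = 2. First occurrence in the window: #3 on 2050-09-16 (2×20 = 40 days in).
2051-09-22 is 411 days after the start; 411 ÷ 20 = 20 remainder 11. Last occurrence in the window: #21 on 2051-09-11.
Occurrences #3 through #21: 19 in total.

19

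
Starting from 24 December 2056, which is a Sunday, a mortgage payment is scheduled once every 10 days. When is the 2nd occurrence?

The 2nd occurrence is 1 interval after the first: 1 × 10 = 10 days after 24 December 2056.
December has 31 days — 7 days to the end of December leaves 3.
3 days into January → 3 January 2057.

3 January 2057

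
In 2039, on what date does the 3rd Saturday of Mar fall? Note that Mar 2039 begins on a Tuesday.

Mar 19, 2039

Mar 2039 begins on a Tuesday, so the first Saturday is Mar 5 (4 days later).
The 3rd Saturday is 2 weeks later: 5 + 14 = 19.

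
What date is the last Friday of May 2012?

May 2012 begins on a Tuesday, so the first Friday is May 4 (3 days later).
May 2012 has 31 days. Adding weeks: 4, 11, 18, 25 — the last one ≤ 31 is the 25th.

2012-05-25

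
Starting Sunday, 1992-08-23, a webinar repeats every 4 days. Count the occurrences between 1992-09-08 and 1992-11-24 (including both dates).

20

Occurrences land 4·i days after 1992-08-23 for i = 0, 1, 2, …
1992-09-08 is 16 days after the start; 16 ÷ 4 = 4 remainder 0. First occurrence in the window: #5 on 1992-09-08 (4×4 = 16 days in).
1992-11-24 is 93 days after the start; 93 ÷ 4 = 23 remainder 1. Last occurrence in the window: #24 on 1992-11-23.
Occurrences #5 through #24: 20 in total.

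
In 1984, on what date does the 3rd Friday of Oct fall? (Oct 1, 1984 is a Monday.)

Oct 19, 1984

Oct 1984 begins on a Monday, so the first Friday is Oct 5 (4 days later).
The 3rd Friday is 2 weeks later: 5 + 14 = 19.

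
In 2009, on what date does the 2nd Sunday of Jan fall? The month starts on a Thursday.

Jan 2009 begins on a Thursday, so the first Sunday is Jan 4 (3 days later).
The 2nd Sunday is 1 weeks later: 4 + 7 = 11.

Jan 11, 2009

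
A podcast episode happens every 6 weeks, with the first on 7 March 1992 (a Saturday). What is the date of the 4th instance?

11 July 1992

The 4th occurrence is 3 intervals after the first: 3 × 42 = 126 days after 7 March 1992.
March has 31 days — 24 days to the end of March leaves 102.
April has 30 days (72 left).
May has 31 days (41 left).
June has 30 days (11 left).
11 days into July → 11 July 1992.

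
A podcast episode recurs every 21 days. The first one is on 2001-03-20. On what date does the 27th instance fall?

2002-09-17

The 27th occurrence is 26 intervals after the first: 26 × 21 = 546 days after 2001-03-20.
March has 31 days — 11 days to the end of March leaves 535.
From end of March to end of 2001 is 275 days (260 left).
January has 31 days (229 left).
February has 28 days (201 left).
March has 31 days (170 left).
April has 30 days (140 left).
May has 31 days (109 left).
June has 30 days (79 left).
July has 31 days (48 left).
August has 31 days (17 left).
17 days into September → 2002-09-17.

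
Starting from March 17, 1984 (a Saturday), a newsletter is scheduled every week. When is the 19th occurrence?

The 19th occurrence is 18 intervals after the first: 18 × 7 = 126 days after March 17, 1984.
March has 31 days — 14 days to the end of March leaves 112.
April has 30 days (82 left).
May has 31 days (51 left).
June has 30 days (21 left).
21 days into July → July 21, 1984.

July 21, 1984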